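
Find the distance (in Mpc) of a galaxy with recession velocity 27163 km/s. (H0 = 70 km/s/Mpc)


d = v / H0 = 27163 / 70 = 388.0429

388.0429 Mpc


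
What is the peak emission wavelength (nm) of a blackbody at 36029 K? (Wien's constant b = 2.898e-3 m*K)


lam_max = b / T = 2.898e-3 / 36029 = 8.044e-08 m = 80.4352 nm

80.4352 nm


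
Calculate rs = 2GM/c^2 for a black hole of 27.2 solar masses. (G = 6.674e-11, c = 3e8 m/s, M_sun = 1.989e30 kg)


M = 27.2 * 1.989e30 kg = 5.41008e+31 kg. rs = 2GM/c^2 = 2 * 6.674e-11 * 5.41008e+31 / (3e8)^2 = 80237.4976

80237.4976 m


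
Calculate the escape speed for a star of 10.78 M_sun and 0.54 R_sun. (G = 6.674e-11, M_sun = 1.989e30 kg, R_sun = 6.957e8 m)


M = 10.78 * 1.989e30 kg = 2.144142e+31 kg; R = 0.54 * 6.957e8 m = 3.75678e+08 m. v_esc = sqrt(2GM/R) = sqrt(2 * 6.674e-11 * 2.144142e+31 / 3.75678e+08) = 2.760e+06

2.760e+06 m/s


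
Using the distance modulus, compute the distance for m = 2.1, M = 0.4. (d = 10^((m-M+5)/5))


d = 10^((m - M + 5)/5) = 10^((2.1 - 0.4 + 5)/5) = 21.8776

21.8776 pc


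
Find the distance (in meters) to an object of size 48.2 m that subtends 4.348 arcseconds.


D = size / theta_rad, theta_rad = 4.348 * pi/(180*3600) = 2.108e-05, D = 2.287e+06

2.287e+06 m


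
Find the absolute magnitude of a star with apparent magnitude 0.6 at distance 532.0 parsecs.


M = m - 5*log10(d) + 5 = 0.6 - 5*log10(532.0) + 5 = -8.0296

-8.0296


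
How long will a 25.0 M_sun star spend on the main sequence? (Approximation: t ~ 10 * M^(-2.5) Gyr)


t = 10 * M^(-2.5) = 10 * 25.0^(-2.5) = 0.0032

0.0032 Gyr


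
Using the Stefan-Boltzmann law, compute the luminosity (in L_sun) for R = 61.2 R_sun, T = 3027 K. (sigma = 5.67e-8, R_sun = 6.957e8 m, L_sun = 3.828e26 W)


R = 61.2 * 6.957e8 m = 4.257684e+10 m. L = 4*pi*R^2*sigma*T^4 = 4*pi*(4.257684e+10)^2 * 5.67e-8 * 3027^4 = 1.084399872e+29 W. L/L_sun = 1.084399872e+29 / 3.828e26 = 283.2811

283.2811 L_sun


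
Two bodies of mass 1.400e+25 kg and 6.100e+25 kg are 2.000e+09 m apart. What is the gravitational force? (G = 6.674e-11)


F = G*m1*m2/r^2 = 6.674e-11 * 1.400e+25 * 6.100e+25 / (2.000e+09)^2 = 6.674e-11 * 8.540e+50 / 4.000e+18 = 1.425e+22

1.425e+22 N


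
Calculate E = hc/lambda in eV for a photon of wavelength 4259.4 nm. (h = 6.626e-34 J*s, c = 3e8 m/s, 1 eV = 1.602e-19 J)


E = hc/lambda = 6.626e-34 * 3e8 / 4.259e-06 = 4.667e-20 J = 0.2913 eV

0.2913 eV


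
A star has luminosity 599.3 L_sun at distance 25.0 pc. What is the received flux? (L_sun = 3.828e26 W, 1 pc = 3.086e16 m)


F = L / (4*pi*d^2) = 2.294e+29 / (4*pi*(7.715e+17)^2) = 3.067e-08

3.067e-08 W/m^2


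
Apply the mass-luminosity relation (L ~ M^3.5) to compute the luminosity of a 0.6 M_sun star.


L/L_sun = (M/M_sun)^3.5 = 0.6^3.5 = 0.1673

0.1673 L_sun


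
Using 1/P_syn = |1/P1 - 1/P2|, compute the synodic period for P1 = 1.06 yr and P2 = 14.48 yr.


1/P_syn = |1/P1 - 1/P2| = |1/1.06 - 1/14.48| => P_syn = 1.1437

1.1437 years


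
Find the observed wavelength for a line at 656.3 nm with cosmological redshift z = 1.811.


lam_obs = lam_emit * (1 + z) = 656.3 * (1 + 1.811) = 1844.8593

1844.8593 nm


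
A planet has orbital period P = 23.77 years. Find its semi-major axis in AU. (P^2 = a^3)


a = P^(2/3) = 23.77^(2/3) = 8.2671

8.2671 AU


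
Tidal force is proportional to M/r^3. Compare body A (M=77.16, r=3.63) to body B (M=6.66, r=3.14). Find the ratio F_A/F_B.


Ratio = (M1/r1^3) / (M2/r2^3) = (77.16/3.63^3) / (6.66/3.14^3) = 7.4987

7.4987


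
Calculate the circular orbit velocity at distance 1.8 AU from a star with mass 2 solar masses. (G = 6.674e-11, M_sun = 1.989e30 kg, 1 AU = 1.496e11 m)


v = sqrt(GM/r) = sqrt(6.674e-11 * 3.978e+30 / 2.693e+11) = 31399.5512

31399.5512 m/s


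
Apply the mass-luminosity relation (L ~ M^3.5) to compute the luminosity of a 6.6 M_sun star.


L/L_sun = (M/M_sun)^3.5 = 6.6^3.5 = 738.5906

738.5906 L_sun


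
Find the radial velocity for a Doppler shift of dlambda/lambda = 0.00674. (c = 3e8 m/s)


v = (dlambda/lambda) * c = 0.00674 * 3e8 = 2.022e+06

2.022e+06 m/s


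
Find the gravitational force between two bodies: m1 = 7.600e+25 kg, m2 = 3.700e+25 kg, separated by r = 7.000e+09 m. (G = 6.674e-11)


F = G*m1*m2/r^2 = 6.674e-11 * 7.600e+25 * 3.700e+25 / (7.000e+09)^2 = 6.674e-11 * 2.812e+51 / 4.900e+19 = 3.830e+21

3.830e+21 N


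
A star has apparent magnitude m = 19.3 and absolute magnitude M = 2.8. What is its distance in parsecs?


d = 10^((m - M + 5)/5) = 10^((19.3 - 2.8 + 5)/5) = 19952.6231

19952.6231 pc


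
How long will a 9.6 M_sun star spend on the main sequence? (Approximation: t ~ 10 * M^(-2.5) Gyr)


t = 10 * M^(-2.5) = 10 * 9.6^(-2.5) = 0.035

0.035 Gyr


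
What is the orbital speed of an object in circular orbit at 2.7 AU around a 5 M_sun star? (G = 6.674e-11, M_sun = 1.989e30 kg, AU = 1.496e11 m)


v = sqrt(GM/r) = sqrt(6.674e-11 * 9.945e+30 / 4.039e+11) = 40536.6463

40536.6463 m/s


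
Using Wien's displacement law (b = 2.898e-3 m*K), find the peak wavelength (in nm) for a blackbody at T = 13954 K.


lam_max = b / T = 2.898e-3 / 13954 = 2.077e-07 m = 207.6824 nm

207.6824 nm


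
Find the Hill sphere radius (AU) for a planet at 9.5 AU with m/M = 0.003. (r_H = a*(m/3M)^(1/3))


r_H = a * (m/3M)^(1/3) = 9.5 * (0.003/3)^(1/3) = 0.95

0.95 AU


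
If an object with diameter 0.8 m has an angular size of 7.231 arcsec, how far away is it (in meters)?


D = size / theta_rad, theta_rad = 7.231 * pi/(180*3600) = 3.506e-05, D = 22820.0588

22820.0588 m


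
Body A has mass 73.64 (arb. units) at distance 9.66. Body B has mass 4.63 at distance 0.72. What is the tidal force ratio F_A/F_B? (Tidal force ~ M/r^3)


Ratio = (M1/r1^3) / (M2/r2^3) = (73.64/9.66^3) / (4.63/0.72^3) = 0.0066

0.0066


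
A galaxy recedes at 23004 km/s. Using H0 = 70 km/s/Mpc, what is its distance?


d = v / H0 = 23004 / 70 = 328.6286

328.6286 Mpc


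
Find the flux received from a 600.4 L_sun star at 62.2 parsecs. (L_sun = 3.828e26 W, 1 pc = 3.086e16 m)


F = L / (4*pi*d^2) = 2.298e+29 / (4*pi*(1.919e+18)^2) = 4.964e-09

4.964e-09 W/m^2


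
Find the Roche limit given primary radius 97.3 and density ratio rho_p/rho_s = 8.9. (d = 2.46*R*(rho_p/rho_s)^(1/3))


d_Roche = 2.46 * 97.3 * 8.9^(1/3) = 496.0338

496.0338


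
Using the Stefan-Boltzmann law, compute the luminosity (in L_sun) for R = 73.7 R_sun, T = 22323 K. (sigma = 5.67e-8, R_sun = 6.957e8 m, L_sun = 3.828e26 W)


R = 73.7 * 6.957e8 m = 5.127309e+10 m. L = 4*pi*R^2*sigma*T^4 = 4*pi*(5.127309e+10)^2 * 5.67e-8 * 22323^4 = 4.65138344e+32 W. L/L_sun = 4.65138344e+32 / 3.828e26 = 1.215e+06

1.215e+06 L_sun


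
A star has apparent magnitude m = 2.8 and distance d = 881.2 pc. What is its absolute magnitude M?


M = m - 5*log10(d) + 5 = 2.8 - 5*log10(881.2) + 5 = -6.9254

-6.9254


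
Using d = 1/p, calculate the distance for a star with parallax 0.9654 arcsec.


d = 1/p = 1/0.9654 = 1.0358

1.0358 pc


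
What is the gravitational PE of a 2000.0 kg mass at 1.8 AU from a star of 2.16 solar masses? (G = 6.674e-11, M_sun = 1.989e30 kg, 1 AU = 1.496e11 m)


M = 2.16 * 1.989e30 kg = 4.29624e+30 kg; r = 1.8 AU * 1.496e11 m/AU = 2.6928e+11 m. U = -GM*m/r = -(6.674e-11 * 4.29624e+30 * 2000.0) / 2.6928e+11 = -2.130e+12

-2.130e+12 J


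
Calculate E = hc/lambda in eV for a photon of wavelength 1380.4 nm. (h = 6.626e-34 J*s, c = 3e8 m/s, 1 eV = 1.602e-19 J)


E = hc/lambda = 6.626e-34 * 3e8 / 1.380e-06 = 1.440e-19 J = 0.8989 eV

0.8989 eV


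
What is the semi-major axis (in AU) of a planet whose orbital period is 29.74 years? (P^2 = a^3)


a = P^(2/3) = 29.74^(2/3) = 9.599

9.599 AU


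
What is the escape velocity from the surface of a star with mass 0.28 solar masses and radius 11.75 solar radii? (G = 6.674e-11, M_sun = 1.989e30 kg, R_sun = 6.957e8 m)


M = 0.28 * 1.989e30 kg = 5.5692e+29 kg; R = 11.75 * 6.957e8 m = 8.174475e+09 m. v_esc = sqrt(2GM/R) = sqrt(2 * 6.674e-11 * 5.5692e+29 / 8.174475e+09) = 95361.8288

95361.8288 m/s


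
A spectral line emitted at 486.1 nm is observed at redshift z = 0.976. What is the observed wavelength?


lam_obs = lam_emit * (1 + z) = 486.1 * (1 + 0.976) = 960.5336

960.5336 nm


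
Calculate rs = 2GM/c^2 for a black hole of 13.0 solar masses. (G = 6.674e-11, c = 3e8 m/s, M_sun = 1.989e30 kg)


M = 13.0 * 1.989e30 kg = 2.5857e+31 kg. rs = 2GM/c^2 = 2 * 6.674e-11 * 2.5857e+31 / (3e8)^2 = 38348.804

38348.804 m


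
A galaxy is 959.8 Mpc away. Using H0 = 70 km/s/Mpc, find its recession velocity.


v = H0 * d = 70 * 959.8 = 67186.0

67186.0 km/s


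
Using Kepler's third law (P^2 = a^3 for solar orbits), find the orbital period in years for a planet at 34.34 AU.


P = a^(3/2) = 34.34^1.5 = 201.2336

201.2336 years


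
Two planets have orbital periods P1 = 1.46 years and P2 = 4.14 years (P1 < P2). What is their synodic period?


1/P_syn = |1/P1 - 1/P2| = |1/1.46 - 1/4.14| => P_syn = 2.2554

2.2554 years


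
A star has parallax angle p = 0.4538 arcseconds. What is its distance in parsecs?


d = 1/p = 1/0.4538 = 2.2036

2.2036 pc


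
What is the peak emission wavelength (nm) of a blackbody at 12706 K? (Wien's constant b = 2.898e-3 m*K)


lam_max = b / T = 2.898e-3 / 12706 = 2.281e-07 m = 228.0812 nm

228.0812 nm


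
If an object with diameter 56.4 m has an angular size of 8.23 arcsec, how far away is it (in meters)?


D = size / theta_rad, theta_rad = 8.23 * pi/(180*3600) = 3.990e-05, D = 1.414e+06

1.414e+06 m


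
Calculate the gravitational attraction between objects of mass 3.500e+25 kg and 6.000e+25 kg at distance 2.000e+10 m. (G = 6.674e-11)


F = G*m1*m2/r^2 = 6.674e-11 * 3.500e+25 * 6.000e+25 / (2.000e+10)^2 = 6.674e-11 * 2.100e+51 / 4.000e+20 = 3.504e+20

3.504e+20 N


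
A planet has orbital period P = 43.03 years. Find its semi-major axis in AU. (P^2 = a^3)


a = P^(2/3) = 43.03^(2/3) = 12.2795

12.2795 AU


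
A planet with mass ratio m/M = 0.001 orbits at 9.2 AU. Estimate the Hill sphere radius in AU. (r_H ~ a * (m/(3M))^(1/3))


r_H = a * (m/3M)^(1/3) = 9.2 * (0.001/3)^(1/3) = 0.6379

0.6379 AU


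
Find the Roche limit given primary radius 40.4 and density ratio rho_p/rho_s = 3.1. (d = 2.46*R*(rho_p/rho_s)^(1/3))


d_Roche = 2.46 * 40.4 * 3.1^(1/3) = 144.9118

144.9118


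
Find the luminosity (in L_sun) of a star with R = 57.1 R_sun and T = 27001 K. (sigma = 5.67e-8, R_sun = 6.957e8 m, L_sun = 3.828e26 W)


R = 57.1 * 6.957e8 m = 3.972447e+10 m. L = 4*pi*R^2*sigma*T^4 = 4*pi*(3.972447e+10)^2 * 5.67e-8 * 27001^4 = 5.976247038e+32 W. L/L_sun = 5.976247038e+32 / 3.828e26 = 1.561e+06

1.561e+06 L_sun


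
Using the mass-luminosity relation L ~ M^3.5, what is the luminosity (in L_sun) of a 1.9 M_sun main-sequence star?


L/L_sun = (M/M_sun)^3.5 = 1.9^3.5 = 9.4545

9.4545 L_sun


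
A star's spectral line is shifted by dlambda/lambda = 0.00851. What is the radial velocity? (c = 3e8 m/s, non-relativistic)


v = (dlambda/lambda) * c = 0.00851 * 3e8 = 2.553e+06

2.553e+06 m/s


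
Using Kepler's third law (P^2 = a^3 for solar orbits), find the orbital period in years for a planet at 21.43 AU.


P = a^(3/2) = 21.43^1.5 = 99.2049

99.2049 years


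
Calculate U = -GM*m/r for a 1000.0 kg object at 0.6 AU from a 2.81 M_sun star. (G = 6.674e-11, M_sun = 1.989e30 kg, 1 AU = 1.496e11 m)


M = 2.81 * 1.989e30 kg = 5.58909e+30 kg; r = 0.6 AU * 1.496e11 m/AU = 8.976e+10 m. U = -GM*m/r = -(6.674e-11 * 5.58909e+30 * 1000.0) / 8.976e+10 = -4.156e+12

-4.156e+12 J


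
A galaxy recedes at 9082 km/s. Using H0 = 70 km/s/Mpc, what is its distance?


d = v / H0 = 9082 / 70 = 129.7429

129.7429 Mpc


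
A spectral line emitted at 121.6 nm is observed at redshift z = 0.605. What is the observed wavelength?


lam_obs = lam_emit * (1 + z) = 121.6 * (1 + 0.605) = 195.168

195.168 nm


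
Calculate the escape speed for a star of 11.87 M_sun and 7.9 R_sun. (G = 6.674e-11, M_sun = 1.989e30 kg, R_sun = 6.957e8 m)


M = 11.87 * 1.989e30 kg = 2.360943e+31 kg; R = 7.9 * 6.957e8 m = 5.49603e+09 m. v_esc = sqrt(2GM/R) = sqrt(2 * 6.674e-11 * 2.360943e+31 / 5.49603e+09) = 757227.3692

757227.3692 m/s


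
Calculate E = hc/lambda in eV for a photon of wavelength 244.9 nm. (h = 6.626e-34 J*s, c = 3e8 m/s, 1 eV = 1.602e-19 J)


E = hc/lambda = 6.626e-34 * 3e8 / 2.449e-07 = 8.117e-19 J = 5.0667 eV

5.0667 eV


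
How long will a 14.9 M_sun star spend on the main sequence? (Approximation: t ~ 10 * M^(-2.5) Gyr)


t = 10 * M^(-2.5) = 10 * 14.9^(-2.5) = 0.0117

0.0117 Gyr


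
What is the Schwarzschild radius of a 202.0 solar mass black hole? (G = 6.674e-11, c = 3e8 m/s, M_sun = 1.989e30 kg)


M = 202.0 * 1.989e30 kg = 4.01778e+32 kg. rs = 2GM/c^2 = 2 * 6.674e-11 * 4.01778e+32 / (3e8)^2 = 595881.416

595881.416 m


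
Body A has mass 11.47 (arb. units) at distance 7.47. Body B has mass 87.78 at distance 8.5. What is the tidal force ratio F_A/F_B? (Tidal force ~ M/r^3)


Ratio = (M1/r1^3) / (M2/r2^3) = (11.47/7.47^3) / (87.78/8.5^3) = 0.1925

0.1925


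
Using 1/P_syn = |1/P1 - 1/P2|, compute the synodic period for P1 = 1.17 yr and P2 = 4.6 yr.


1/P_syn = |1/P1 - 1/P2| = |1/1.17 - 1/4.6| => P_syn = 1.5691

1.5691 years


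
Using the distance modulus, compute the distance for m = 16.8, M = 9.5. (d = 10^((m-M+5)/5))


d = 10^((m - M + 5)/5) = 10^((16.8 - 9.5 + 5)/5) = 288.4032

288.4032 pc


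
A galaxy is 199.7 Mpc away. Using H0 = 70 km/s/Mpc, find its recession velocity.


v = H0 * d = 70 * 199.7 = 13979.0

13979.0 km/s


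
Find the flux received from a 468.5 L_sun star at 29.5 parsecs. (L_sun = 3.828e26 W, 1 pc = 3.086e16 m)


F = L / (4*pi*d^2) = 1.793e+29 / (4*pi*(9.104e+17)^2) = 1.722e-08

1.722e-08 W/m^2


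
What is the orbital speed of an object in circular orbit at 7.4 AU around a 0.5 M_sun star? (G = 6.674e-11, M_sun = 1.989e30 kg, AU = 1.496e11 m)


v = sqrt(GM/r) = sqrt(6.674e-11 * 9.945e+29 / 1.107e+12) = 7743.0816

7743.0816 m/s


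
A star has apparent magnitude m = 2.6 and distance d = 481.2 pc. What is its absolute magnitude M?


M = m - 5*log10(d) + 5 = 2.6 - 5*log10(481.2) + 5 = -5.8116

-5.8116


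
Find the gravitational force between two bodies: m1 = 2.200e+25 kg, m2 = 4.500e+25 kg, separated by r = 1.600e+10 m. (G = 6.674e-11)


F = G*m1*m2/r^2 = 6.674e-11 * 2.200e+25 * 4.500e+25 / (1.600e+10)^2 = 6.674e-11 * 9.900e+50 / 2.560e+20 = 2.581e+20

2.581e+20 N


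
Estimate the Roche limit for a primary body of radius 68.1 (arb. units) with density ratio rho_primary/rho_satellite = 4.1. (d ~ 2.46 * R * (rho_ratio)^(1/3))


d_Roche = 2.46 * 68.1 * 4.1^(1/3) = 268.1288

268.1288


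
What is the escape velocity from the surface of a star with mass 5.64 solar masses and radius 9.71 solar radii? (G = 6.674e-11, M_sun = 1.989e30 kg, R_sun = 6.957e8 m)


M = 5.64 * 1.989e30 kg = 1.121796e+31 kg; R = 9.71 * 6.957e8 m = 6.755247e+09 m. v_esc = sqrt(2GM/R) = sqrt(2 * 6.674e-11 * 1.121796e+31 / 6.755247e+09) = 470808.6419

470808.6419 m/s


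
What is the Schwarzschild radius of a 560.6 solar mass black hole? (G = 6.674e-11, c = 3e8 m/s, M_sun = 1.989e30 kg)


M = 560.6 * 1.989e30 kg = 1.1150334e+33 kg. rs = 2GM/c^2 = 2 * 6.674e-11 * 1.1150334e+33 / (3e8)^2 = 1.654e+06

1.654e+06 m


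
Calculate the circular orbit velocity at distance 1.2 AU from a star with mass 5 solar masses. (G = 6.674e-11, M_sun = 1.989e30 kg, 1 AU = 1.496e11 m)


v = sqrt(GM/r) = sqrt(6.674e-11 * 9.945e+30 / 1.795e+11) = 60804.9695

60804.9695 m/s


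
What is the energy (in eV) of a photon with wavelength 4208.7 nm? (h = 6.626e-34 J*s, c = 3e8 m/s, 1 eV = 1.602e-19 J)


E = hc/lambda = 6.626e-34 * 3e8 / 4.209e-06 = 4.723e-20 J = 0.2948 eV

0.2948 eV


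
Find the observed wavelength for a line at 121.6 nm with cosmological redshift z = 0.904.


lam_obs = lam_emit * (1 + z) = 121.6 * (1 + 0.904) = 231.5264

231.5264 nm


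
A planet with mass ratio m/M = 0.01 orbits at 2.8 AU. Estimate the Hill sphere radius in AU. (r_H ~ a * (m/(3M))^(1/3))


r_H = a * (m/3M)^(1/3) = 2.8 * (0.01/3)^(1/3) = 0.4183

0.4183 AU


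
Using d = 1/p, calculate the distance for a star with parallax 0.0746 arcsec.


d = 1/p = 1/0.0746 = 13.4048

13.4048 pc


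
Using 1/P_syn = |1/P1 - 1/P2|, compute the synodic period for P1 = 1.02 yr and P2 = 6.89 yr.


1/P_syn = |1/P1 - 1/P2| = |1/1.02 - 1/6.89| => P_syn = 1.1972

1.1972 years


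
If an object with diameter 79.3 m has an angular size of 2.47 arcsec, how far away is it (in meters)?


D = size / theta_rad, theta_rad = 2.47 * pi/(180*3600) = 1.197e-05, D = 6.622e+06

6.622e+06 m


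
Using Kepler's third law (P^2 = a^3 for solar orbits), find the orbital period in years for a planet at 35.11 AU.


P = a^(3/2) = 35.11^1.5 = 208.0397

208.0397 years


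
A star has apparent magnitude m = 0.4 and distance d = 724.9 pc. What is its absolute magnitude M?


M = m - 5*log10(d) + 5 = 0.4 - 5*log10(724.9) + 5 = -8.9014

-8.9014


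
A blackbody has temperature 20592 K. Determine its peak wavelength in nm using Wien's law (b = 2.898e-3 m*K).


lam_max = b / T = 2.898e-3 / 20592 = 1.407e-07 m = 140.7343 nm

140.7343 nm


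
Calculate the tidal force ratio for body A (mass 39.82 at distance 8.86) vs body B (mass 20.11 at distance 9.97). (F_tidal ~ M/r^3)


Ratio = (M1/r1^3) / (M2/r2^3) = (39.82/8.86^3) / (20.11/9.97^3) = 2.8215

2.8215


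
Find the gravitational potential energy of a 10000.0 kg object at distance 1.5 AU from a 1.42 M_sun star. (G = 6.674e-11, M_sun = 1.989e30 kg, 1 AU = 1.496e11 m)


M = 1.42 * 1.989e30 kg = 2.82438e+30 kg; r = 1.5 AU * 1.496e11 m/AU = 2.244e+11 m. U = -GM*m/r = -(6.674e-11 * 2.82438e+30 * 10000.0) / 2.244e+11 = -8.400e+12

-8.400e+12 J


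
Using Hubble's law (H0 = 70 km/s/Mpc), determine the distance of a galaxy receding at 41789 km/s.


d = v / H0 = 41789 / 70 = 596.9857

596.9857 Mpc


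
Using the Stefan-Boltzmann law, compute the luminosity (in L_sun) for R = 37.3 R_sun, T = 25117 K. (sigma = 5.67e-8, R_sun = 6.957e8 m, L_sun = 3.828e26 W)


R = 37.3 * 6.957e8 m = 2.594961e+10 m. L = 4*pi*R^2*sigma*T^4 = 4*pi*(2.594961e+10)^2 * 5.67e-8 * 25117^4 = 1.90952635e+32 W. L/L_sun = 1.90952635e+32 / 3.828e26 = 498831.3348

498831.3348 L_sun


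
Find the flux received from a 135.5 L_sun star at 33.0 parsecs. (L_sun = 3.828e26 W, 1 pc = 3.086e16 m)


F = L / (4*pi*d^2) = 5.187e+28 / (4*pi*(1.018e+18)^2) = 3.980e-09

3.980e-09 W/m^2


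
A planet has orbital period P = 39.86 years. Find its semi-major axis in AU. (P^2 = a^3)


a = P^(2/3) = 39.86^(2/3) = 11.6688

11.6688 AU


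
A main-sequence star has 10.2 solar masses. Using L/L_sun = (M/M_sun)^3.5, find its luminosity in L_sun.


L/L_sun = (M/M_sun)^3.5 = 10.2^3.5 = 3389.2266

3389.2266 L_sun


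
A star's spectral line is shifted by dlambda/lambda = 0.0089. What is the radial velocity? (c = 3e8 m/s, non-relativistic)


v = (dlambda/lambda) * c = 0.0089 * 3e8 = 2.670e+06

2.670e+06 m/s


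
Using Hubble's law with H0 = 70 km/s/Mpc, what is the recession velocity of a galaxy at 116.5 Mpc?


v = H0 * d = 70 * 116.5 = 8155.0

8155.0 km/s


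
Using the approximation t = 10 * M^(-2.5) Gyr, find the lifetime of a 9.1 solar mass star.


t = 10 * M^(-2.5) = 10 * 9.1^(-2.5) = 0.04

0.04 Gyr


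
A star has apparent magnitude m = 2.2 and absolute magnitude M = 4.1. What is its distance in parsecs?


d = 10^((m - M + 5)/5) = 10^((2.2 - 4.1 + 5)/5) = 4.1687

4.1687 pc


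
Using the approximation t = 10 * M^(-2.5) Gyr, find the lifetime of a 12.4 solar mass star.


t = 10 * M^(-2.5) = 10 * 12.4^(-2.5) = 0.0185

0.0185 Gyr


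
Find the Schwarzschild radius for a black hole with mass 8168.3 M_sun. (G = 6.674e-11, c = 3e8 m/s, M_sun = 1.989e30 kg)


M = 8168.3 * 1.989e30 kg = 1.62467487e+34 kg. rs = 2GM/c^2 = 2 * 6.674e-11 * 1.62467487e+34 / (3e8)^2 = 2.410e+07

2.410e+07 m


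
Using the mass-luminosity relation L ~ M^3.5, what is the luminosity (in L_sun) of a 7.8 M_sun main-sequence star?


L/L_sun = (M/M_sun)^3.5 = 7.8^3.5 = 1325.3516

1325.3516 L_sun


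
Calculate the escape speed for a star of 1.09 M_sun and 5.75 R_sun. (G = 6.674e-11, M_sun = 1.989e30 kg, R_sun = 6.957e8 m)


M = 1.09 * 1.989e30 kg = 2.16801e+30 kg; R = 5.75 * 6.957e8 m = 4.000275e+09 m. v_esc = sqrt(2GM/R) = sqrt(2 * 6.674e-11 * 2.16801e+30 / 4.000275e+09) = 268963.7898

268963.7898 m/s


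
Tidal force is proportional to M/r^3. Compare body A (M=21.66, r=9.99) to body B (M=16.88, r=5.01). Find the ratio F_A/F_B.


Ratio = (M1/r1^3) / (M2/r2^3) = (21.66/9.99^3) / (16.88/5.01^3) = 0.1618

0.1618


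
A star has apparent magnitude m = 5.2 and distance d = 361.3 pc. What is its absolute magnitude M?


M = m - 5*log10(d) + 5 = 5.2 - 5*log10(361.3) + 5 = -2.5893

-2.5893


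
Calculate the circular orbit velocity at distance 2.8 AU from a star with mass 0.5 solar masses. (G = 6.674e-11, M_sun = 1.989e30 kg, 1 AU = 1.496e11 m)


v = sqrt(GM/r) = sqrt(6.674e-11 * 9.945e+29 / 4.189e+11) = 12587.8246

12587.8246 m/s


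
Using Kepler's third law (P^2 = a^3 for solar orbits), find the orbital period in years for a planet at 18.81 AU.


P = a^(3/2) = 18.81^1.5 = 81.5799

81.5799 years


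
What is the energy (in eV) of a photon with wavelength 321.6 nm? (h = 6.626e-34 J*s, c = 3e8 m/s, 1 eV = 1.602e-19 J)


E = hc/lambda = 6.626e-34 * 3e8 / 3.216e-07 = 6.181e-19 J = 3.8583 eV

3.8583 eV


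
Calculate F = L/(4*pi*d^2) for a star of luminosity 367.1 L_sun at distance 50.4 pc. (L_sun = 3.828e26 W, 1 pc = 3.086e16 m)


F = L / (4*pi*d^2) = 1.405e+29 / (4*pi*(1.555e+18)^2) = 4.623e-09

4.623e-09 W/m^2


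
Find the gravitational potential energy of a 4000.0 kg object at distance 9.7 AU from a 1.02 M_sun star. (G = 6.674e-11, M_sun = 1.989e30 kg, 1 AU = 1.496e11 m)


M = 1.02 * 1.989e30 kg = 2.02878e+30 kg; r = 9.7 AU * 1.496e11 m/AU = 1.45112e+12 m. U = -GM*m/r = -(6.674e-11 * 2.02878e+30 * 4000.0) / 1.45112e+12 = -3.732e+11

-3.732e+11 J


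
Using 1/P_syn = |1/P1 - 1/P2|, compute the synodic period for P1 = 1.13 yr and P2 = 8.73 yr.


1/P_syn = |1/P1 - 1/P2| = |1/1.13 - 1/8.73| => P_syn = 1.298

1.298 years


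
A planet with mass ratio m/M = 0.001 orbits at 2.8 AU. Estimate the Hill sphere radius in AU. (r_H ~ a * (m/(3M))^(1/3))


r_H = a * (m/3M)^(1/3) = 2.8 * (0.001/3)^(1/3) = 0.1941

0.1941 AU


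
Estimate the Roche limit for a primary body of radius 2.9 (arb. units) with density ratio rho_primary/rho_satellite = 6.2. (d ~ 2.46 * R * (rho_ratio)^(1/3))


d_Roche = 2.46 * 2.9 * 6.2^(1/3) = 13.1058

13.1058


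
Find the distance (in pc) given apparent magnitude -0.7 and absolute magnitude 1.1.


d = 10^((m - M + 5)/5) = 10^((-0.7 - 1.1 + 5)/5) = 4.3652

4.3652 pc


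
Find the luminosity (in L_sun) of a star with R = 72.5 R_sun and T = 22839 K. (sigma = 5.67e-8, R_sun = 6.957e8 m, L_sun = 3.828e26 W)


R = 72.5 * 6.957e8 m = 5.043825e+10 m. L = 4*pi*R^2*sigma*T^4 = 4*pi*(5.043825e+10)^2 * 5.67e-8 * 22839^4 = 4.931979705e+32 W. L/L_sun = 4.931979705e+32 / 3.828e26 = 1.288e+06

1.288e+06 L_sun


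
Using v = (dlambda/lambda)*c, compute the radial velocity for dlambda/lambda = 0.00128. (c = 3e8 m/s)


v = (dlambda/lambda) * c = 0.00128 * 3e8 = 384000.0

384000.0 m/s


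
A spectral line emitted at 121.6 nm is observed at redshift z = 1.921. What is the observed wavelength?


lam_obs = lam_emit * (1 + z) = 121.6 * (1 + 1.921) = 355.1936

355.1936 nm


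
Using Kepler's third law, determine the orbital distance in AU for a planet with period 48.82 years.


a = P^(2/3) = 48.82^(2/3) = 13.3577

13.3577 AU


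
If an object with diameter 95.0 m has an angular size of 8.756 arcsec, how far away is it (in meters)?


D = size / theta_rad, theta_rad = 8.756 * pi/(180*3600) = 4.245e-05, D = 2.238e+06

2.238e+06 m


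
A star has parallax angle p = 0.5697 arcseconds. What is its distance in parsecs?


d = 1/p = 1/0.5697 = 1.7553

1.7553 pc


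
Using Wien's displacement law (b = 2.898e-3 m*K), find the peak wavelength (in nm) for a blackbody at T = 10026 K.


lam_max = b / T = 2.898e-3 / 10026 = 2.890e-07 m = 289.0485 nm

289.0485 nm


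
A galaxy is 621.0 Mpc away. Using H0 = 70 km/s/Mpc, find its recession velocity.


v = H0 * d = 70 * 621.0 = 43470.0

43470.0 km/s


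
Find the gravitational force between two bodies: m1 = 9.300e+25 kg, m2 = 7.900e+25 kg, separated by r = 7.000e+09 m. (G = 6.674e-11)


F = G*m1*m2/r^2 = 6.674e-11 * 9.300e+25 * 7.900e+25 / (7.000e+09)^2 = 6.674e-11 * 7.347e+51 / 4.900e+19 = 1.001e+22

1.001e+22 N


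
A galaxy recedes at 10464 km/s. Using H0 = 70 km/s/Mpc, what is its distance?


d = v / H0 = 10464 / 70 = 149.4857

149.4857 Mpc


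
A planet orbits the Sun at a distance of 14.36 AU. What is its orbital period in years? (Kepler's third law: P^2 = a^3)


P = a^(3/2) = 14.36^1.5 = 54.4166

54.4166 years


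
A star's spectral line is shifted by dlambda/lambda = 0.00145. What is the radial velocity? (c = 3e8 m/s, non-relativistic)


v = (dlambda/lambda) * c = 0.00145 * 3e8 = 435000.0

435000.0 m/s


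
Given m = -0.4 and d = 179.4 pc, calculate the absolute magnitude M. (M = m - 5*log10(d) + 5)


M = m - 5*log10(d) + 5 = -0.4 - 5*log10(179.4) + 5 = -6.6691

-6.6691


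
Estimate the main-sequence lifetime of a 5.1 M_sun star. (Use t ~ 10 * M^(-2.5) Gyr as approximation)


t = 10 * M^(-2.5) = 10 * 5.1^(-2.5) = 0.1702

0.1702 Gyr


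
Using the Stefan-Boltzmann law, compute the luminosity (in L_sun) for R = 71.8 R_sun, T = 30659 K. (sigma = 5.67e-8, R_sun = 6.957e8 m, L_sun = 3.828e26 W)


R = 71.8 * 6.957e8 m = 4.995126e+10 m. L = 4*pi*R^2*sigma*T^4 = 4*pi*(4.995126e+10)^2 * 5.67e-8 * 30659^4 = 1.570788669e+33 W. L/L_sun = 1.570788669e+33 / 3.828e26 = 4.103e+06

4.103e+06 L_sun


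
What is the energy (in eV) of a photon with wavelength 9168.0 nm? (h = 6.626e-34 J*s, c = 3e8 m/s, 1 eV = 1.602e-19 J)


E = hc/lambda = 6.626e-34 * 3e8 / 9.168e-06 = 2.168e-20 J = 0.1353 eV

0.1353 eV


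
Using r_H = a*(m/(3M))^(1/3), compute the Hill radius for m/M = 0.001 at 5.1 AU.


r_H = a * (m/3M)^(1/3) = 5.1 * (0.001/3)^(1/3) = 0.3536

0.3536 AU


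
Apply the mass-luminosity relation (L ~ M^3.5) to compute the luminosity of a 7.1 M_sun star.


L/L_sun = (M/M_sun)^3.5 = 7.1^3.5 = 953.6834

953.6834 L_sun


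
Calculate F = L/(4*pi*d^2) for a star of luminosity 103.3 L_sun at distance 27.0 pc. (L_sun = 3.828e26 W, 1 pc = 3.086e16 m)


F = L / (4*pi*d^2) = 3.954e+28 / (4*pi*(8.332e+17)^2) = 4.533e-09

4.533e-09 W/m^2


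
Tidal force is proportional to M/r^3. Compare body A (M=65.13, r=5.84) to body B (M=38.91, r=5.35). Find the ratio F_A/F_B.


Ratio = (M1/r1^3) / (M2/r2^3) = (65.13/5.84^3) / (38.91/5.35^3) = 1.2869

1.2869


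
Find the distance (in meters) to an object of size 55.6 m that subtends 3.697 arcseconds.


D = size / theta_rad, theta_rad = 3.697 * pi/(180*3600) = 1.792e-05, D = 3.102e+06

3.102e+06 m


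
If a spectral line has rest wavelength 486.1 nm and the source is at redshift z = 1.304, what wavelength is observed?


lam_obs = lam_emit * (1 + z) = 486.1 * (1 + 1.304) = 1119.9744

1119.9744 nm


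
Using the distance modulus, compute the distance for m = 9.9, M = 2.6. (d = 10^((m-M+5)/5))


d = 10^((m - M + 5)/5) = 10^((9.9 - 2.6 + 5)/5) = 288.4032

288.4032 pc


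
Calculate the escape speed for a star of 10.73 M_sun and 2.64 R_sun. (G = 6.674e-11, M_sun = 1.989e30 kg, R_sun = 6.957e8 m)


M = 10.73 * 1.989e30 kg = 2.134197e+31 kg; R = 2.64 * 6.957e8 m = 1.836648e+09 m. v_esc = sqrt(2GM/R) = sqrt(2 * 6.674e-11 * 2.134197e+31 / 1.836648e+09) = 1.245e+06

1.245e+06 m/s


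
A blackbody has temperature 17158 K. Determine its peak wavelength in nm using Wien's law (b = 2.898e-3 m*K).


lam_max = b / T = 2.898e-3 / 17158 = 1.689e-07 m = 168.9008 nm

168.9008 nm


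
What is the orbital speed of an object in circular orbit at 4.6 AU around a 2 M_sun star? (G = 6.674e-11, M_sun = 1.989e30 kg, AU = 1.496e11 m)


v = sqrt(GM/r) = sqrt(6.674e-11 * 3.978e+30 / 6.882e+11) = 19641.7771

19641.7771 m/s


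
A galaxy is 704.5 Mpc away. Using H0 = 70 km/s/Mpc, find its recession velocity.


v = H0 * d = 70 * 704.5 = 49315.0

49315.0 km/s


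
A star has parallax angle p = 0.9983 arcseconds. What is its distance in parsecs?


d = 1/p = 1/0.9983 = 1.0017

1.0017 pc


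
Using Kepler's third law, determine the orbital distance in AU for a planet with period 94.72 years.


a = P^(2/3) = 94.72^(2/3) = 20.7792

20.7792 AU


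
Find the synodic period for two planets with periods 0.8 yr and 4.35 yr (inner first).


1/P_syn = |1/P1 - 1/P2| = |1/0.8 - 1/4.35| => P_syn = 0.9803

0.9803 years


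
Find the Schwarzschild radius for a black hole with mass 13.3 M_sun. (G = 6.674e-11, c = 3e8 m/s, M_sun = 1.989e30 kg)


M = 13.3 * 1.989e30 kg = 2.64537e+31 kg. rs = 2GM/c^2 = 2 * 6.674e-11 * 2.64537e+31 / (3e8)^2 = 39233.7764

39233.7764 m


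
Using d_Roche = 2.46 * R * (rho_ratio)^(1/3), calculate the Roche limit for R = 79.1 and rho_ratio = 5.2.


d_Roche = 2.46 * 79.1 * 5.2^(1/3) = 337.116

337.116


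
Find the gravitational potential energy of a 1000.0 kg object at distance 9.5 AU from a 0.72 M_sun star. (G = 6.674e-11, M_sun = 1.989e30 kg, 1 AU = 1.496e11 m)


M = 0.72 * 1.989e30 kg = 1.43208e+30 kg; r = 9.5 AU * 1.496e11 m/AU = 1.4212e+12 m. U = -GM*m/r = -(6.674e-11 * 1.43208e+30 * 1000.0) / 1.4212e+12 = -6.725e+10

-6.725e+10 J


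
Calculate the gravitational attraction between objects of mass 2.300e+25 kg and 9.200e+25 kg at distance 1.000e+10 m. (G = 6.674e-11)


F = G*m1*m2/r^2 = 6.674e-11 * 2.300e+25 * 9.200e+25 / (1.000e+10)^2 = 6.674e-11 * 2.116e+51 / 1.000e+20 = 1.412e+21

1.412e+21 N


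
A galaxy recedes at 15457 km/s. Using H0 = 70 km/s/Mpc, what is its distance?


d = v / H0 = 15457 / 70 = 220.8143

220.8143 Mpc


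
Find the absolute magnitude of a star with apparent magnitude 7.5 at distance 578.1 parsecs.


M = m - 5*log10(d) + 5 = 7.5 - 5*log10(578.1) + 5 = -1.31

-1.31


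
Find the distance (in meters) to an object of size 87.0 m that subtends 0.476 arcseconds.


D = size / theta_rad, theta_rad = 0.476 * pi/(180*3600) = 2.308e-06, D = 3.770e+07

3.770e+07 m


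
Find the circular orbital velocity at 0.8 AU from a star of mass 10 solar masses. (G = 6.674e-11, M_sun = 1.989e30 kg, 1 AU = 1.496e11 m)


v = sqrt(GM/r) = sqrt(6.674e-11 * 1.989e+31 / 1.197e+11) = 105317.2966

105317.2966 m/s


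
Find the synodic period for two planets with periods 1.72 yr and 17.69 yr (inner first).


1/P_syn = |1/P1 - 1/P2| = |1/1.72 - 1/17.69| => P_syn = 1.9052

1.9052 years


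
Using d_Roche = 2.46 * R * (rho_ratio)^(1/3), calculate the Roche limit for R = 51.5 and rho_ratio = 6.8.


d_Roche = 2.46 * 51.5 * 6.8^(1/3) = 240.0188

240.0188


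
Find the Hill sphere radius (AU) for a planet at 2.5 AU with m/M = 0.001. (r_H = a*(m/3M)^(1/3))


r_H = a * (m/3M)^(1/3) = 2.5 * (0.001/3)^(1/3) = 0.1733

0.1733 AU


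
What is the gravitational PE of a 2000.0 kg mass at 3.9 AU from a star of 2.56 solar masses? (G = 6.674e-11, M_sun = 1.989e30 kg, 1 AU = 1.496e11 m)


M = 2.56 * 1.989e30 kg = 5.09184e+30 kg; r = 3.9 AU * 1.496e11 m/AU = 5.8344e+11 m. U = -GM*m/r = -(6.674e-11 * 5.09184e+30 * 2000.0) / 5.8344e+11 = -1.165e+12

-1.165e+12 J


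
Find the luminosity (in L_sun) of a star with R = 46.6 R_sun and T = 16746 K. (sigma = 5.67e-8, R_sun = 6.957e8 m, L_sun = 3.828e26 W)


R = 46.6 * 6.957e8 m = 3.241962e+10 m. L = 4*pi*R^2*sigma*T^4 = 4*pi*(3.241962e+10)^2 * 5.67e-8 * 16746^4 = 5.889156703e+31 W. L/L_sun = 5.889156703e+31 / 3.828e26 = 153844.219

153844.219 L_sun


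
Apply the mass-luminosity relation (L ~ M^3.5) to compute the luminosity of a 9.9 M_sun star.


L/L_sun = (M/M_sun)^3.5 = 9.9^3.5 = 3052.9745

3052.9745 L_sun


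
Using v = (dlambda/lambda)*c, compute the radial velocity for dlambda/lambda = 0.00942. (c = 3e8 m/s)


v = (dlambda/lambda) * c = 0.00942 * 3e8 = 2.826e+06

2.826e+06 m/s


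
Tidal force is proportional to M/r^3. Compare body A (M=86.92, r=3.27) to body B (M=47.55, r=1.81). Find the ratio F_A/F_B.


Ratio = (M1/r1^3) / (M2/r2^3) = (86.92/3.27^3) / (47.55/1.81^3) = 0.31

0.31


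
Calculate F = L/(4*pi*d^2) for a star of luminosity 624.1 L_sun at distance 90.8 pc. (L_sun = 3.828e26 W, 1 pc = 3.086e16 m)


F = L / (4*pi*d^2) = 2.389e+29 / (4*pi*(2.802e+18)^2) = 2.421e-09

2.421e-09 W/m^2


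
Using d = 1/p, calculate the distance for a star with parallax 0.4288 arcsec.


d = 1/p = 1/0.4288 = 2.3321

2.3321 pc


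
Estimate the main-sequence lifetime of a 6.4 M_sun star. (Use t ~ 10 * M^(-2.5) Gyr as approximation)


t = 10 * M^(-2.5) = 10 * 6.4^(-2.5) = 0.0965

0.0965 Gyr


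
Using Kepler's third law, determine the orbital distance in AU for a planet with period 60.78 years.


a = P^(2/3) = 60.78^(2/3) = 15.4587

15.4587 AU


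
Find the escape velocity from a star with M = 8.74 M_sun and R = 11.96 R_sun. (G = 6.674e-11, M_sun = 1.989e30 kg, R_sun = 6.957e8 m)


M = 8.74 * 1.989e30 kg = 1.738386e+31 kg; R = 11.96 * 6.957e8 m = 8.320572e+09 m. v_esc = sqrt(2GM/R) = sqrt(2 * 6.674e-11 * 1.738386e+31 / 8.320572e+09) = 528085.9529

528085.9529 m/s


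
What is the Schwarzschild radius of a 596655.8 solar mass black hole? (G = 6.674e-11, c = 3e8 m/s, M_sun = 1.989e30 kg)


M = 596655.8 * 1.989e30 kg = 1.186748386e+36 kg. rs = 2GM/c^2 = 2 * 6.674e-11 * 1.186748386e+36 / (3e8)^2 = 1.760e+09

1.760e+09 m


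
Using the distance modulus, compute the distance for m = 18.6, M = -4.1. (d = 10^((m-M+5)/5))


d = 10^((m - M + 5)/5) = 10^((18.6 - -4.1 + 5)/5) = 346736.8505

346736.8505 pc


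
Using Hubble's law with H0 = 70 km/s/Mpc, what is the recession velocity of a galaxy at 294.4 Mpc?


v = H0 * d = 70 * 294.4 = 20608.0

20608.0 km/s


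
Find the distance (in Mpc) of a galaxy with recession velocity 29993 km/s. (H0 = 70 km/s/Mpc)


d = v / H0 = 29993 / 70 = 428.4714

428.4714 Mpc


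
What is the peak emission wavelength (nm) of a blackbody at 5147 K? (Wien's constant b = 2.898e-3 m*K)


lam_max = b / T = 2.898e-3 / 5147 = 5.630e-07 m = 563.0464 nm

563.0464 nm


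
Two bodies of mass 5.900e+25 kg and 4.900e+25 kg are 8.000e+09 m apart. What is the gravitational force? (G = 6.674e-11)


F = G*m1*m2/r^2 = 6.674e-11 * 5.900e+25 * 4.900e+25 / (8.000e+09)^2 = 6.674e-11 * 2.891e+51 / 6.400e+19 = 3.015e+21

3.015e+21 N


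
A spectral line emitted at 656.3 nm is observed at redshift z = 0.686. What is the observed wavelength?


lam_obs = lam_emit * (1 + z) = 656.3 * (1 + 0.686) = 1106.5218

1106.5218 nm


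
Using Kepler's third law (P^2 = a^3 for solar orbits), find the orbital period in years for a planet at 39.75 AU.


P = a^(3/2) = 39.75^1.5 = 250.6142

250.6142 years


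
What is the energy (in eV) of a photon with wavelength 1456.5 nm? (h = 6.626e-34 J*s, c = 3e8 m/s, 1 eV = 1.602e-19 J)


E = hc/lambda = 6.626e-34 * 3e8 / 1.457e-06 = 1.365e-19 J = 0.8519 eV

0.8519 eV


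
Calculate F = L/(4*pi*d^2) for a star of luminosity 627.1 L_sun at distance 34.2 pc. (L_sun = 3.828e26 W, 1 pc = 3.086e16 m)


F = L / (4*pi*d^2) = 2.401e+29 / (4*pi*(1.055e+18)^2) = 1.715e-08

1.715e-08 W/m^2


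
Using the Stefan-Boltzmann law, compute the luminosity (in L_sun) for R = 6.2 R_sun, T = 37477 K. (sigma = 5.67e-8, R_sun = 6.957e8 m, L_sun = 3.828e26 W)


R = 6.2 * 6.957e8 m = 4.31334e+09 m. L = 4*pi*R^2*sigma*T^4 = 4*pi*(4.31334e+09)^2 * 5.67e-8 * 37477^4 = 2.61504751e+31 W. L/L_sun = 2.61504751e+31 / 3.828e26 = 68313.6758

68313.6758 L_sun


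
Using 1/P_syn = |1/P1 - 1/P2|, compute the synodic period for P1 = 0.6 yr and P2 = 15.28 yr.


1/P_syn = |1/P1 - 1/P2| = |1/0.6 - 1/15.28| => P_syn = 0.6245

0.6245 years


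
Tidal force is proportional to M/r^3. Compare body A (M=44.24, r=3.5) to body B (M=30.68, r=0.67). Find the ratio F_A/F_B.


Ratio = (M1/r1^3) / (M2/r2^3) = (44.24/3.5^3) / (30.68/0.67^3) = 0.0101

0.0101


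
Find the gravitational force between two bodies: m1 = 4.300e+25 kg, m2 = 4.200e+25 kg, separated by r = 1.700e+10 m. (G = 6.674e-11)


F = G*m1*m2/r^2 = 6.674e-11 * 4.300e+25 * 4.200e+25 / (1.700e+10)^2 = 6.674e-11 * 1.806e+51 / 2.890e+20 = 4.171e+20

4.171e+20 N


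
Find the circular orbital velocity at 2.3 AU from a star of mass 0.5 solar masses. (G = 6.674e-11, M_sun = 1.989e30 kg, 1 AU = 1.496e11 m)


v = sqrt(GM/r) = sqrt(6.674e-11 * 9.945e+29 / 3.441e+11) = 13888.8338

13888.8338 m/s


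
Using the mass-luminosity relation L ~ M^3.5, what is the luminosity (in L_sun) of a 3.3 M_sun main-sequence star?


L/L_sun = (M/M_sun)^3.5 = 3.3^3.5 = 65.2828

65.2828 L_sun


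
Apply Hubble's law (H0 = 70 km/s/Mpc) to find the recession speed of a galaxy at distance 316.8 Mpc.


v = H0 * d = 70 * 316.8 = 22176.0

22176.0 km/s


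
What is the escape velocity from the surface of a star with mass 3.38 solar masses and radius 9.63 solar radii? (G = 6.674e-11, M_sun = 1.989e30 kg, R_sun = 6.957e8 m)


M = 3.38 * 1.989e30 kg = 6.72282e+30 kg; R = 9.63 * 6.957e8 m = 6.699591e+09 m. v_esc = sqrt(2GM/R) = sqrt(2 * 6.674e-11 * 6.72282e+30 / 6.699591e+09) = 365981.9742

365981.9742 m/s


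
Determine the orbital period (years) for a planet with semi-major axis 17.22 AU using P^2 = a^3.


P = a^(3/2) = 17.22^1.5 = 71.4578

71.4578 years


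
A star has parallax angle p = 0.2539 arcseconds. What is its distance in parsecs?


d = 1/p = 1/0.2539 = 3.9386

3.9386 pc


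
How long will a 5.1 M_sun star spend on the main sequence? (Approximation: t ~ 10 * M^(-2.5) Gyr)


t = 10 * M^(-2.5) = 10 * 5.1^(-2.5) = 0.1702

0.1702 Gyr


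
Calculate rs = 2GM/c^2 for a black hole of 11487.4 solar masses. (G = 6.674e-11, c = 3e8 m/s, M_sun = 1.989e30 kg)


M = 11487.4 * 1.989e30 kg = 2.28484386e+34 kg. rs = 2GM/c^2 = 2 * 6.674e-11 * 2.28484386e+34 / (3e8)^2 = 3.389e+07

3.389e+07 m


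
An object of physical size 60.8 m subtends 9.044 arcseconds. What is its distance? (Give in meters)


D = size / theta_rad, theta_rad = 9.044 * pi/(180*3600) = 4.385e-05, D = 1.387e+06

1.387e+06 m


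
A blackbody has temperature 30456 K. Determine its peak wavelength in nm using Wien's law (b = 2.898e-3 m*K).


lam_max = b / T = 2.898e-3 / 30456 = 9.515e-08 m = 95.1537 nm

95.1537 nm


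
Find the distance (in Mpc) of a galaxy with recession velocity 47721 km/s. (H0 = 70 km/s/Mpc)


d = v / H0 = 47721 / 70 = 681.7286

681.7286 Mpc


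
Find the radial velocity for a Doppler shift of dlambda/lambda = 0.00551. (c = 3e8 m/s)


v = (dlambda/lambda) * c = 0.00551 * 3e8 = 1.653e+06

1.653e+06 m/s


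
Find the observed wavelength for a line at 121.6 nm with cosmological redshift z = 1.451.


lam_obs = lam_emit * (1 + z) = 121.6 * (1 + 1.451) = 298.0416

298.0416 nm


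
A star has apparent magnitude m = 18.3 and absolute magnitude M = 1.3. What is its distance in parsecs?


d = 10^((m - M + 5)/5) = 10^((18.3 - 1.3 + 5)/5) = 25118.8643

25118.8643 pc


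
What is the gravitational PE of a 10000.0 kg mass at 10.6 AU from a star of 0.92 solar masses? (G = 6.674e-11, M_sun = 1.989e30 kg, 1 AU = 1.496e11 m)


M = 0.92 * 1.989e30 kg = 1.82988e+30 kg; r = 10.6 AU * 1.496e11 m/AU = 1.58576e+12 m. U = -GM*m/r = -(6.674e-11 * 1.82988e+30 * 10000.0) / 1.58576e+12 = -7.701e+11

-7.701e+11 J
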